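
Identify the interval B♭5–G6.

major sixth

The letter names run B→G, a span of 5 letter steps, so the interval is some kind of sixth.
Bb to G is 9 semitones. A major sixth is 9, so 9 makes it major.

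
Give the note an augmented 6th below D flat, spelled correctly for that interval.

Fbb

D down a major sixth is F, so the target letter is F.
From Db, an augmented sixth is 10 semitones down: Fbb.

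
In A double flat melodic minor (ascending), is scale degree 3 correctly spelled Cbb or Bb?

Each scale degree takes a distinct letter name. Degree 3 of a scale on A must use the letter C.
Cbb and Bb are enharmonically the same pitch, but only Cbb uses the letter C, so it is the correct spelling here.

Cbb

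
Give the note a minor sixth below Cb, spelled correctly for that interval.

A sixth below C lands on the letter E.
A minor sixth spans 8 semitones, so Cb moves to pitch class 3. On the letter E that is Eb.

Eb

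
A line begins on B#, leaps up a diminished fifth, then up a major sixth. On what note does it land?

D#

A diminished fifth up from B# is F# (letter F, 6 semitones up).
A major sixth up from F# is D# (letter D, 9 semitones up).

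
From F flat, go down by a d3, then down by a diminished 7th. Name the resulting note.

E#

A diminished third down from Fb is D (letter D, 2 semitones down).
A diminished seventh down from D is E# (letter E, 9 semitones down).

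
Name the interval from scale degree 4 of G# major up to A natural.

minor sixth

Scale degree 4 of G# major is C#.
C# up to A: letters C→A make it a sixth; 8 semitones makes it minor.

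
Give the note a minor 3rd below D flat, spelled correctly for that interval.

Bb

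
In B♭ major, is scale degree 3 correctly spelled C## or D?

D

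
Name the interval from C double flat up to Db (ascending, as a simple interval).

augmented second

Counting letters C–D gives a second.
Cbb→Db = 3 semitones, 1 wider than the major second (2), so augmented.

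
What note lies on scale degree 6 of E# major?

C##

Degree 6 takes the letter 5 steps above E, which is C.
In major, degree 6 sits 9 semitones above the tonic. E# + 9 semitones is pitch class 2, spelled on C as C##.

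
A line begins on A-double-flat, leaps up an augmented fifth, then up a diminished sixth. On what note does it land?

Cbb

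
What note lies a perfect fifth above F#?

C#

F up a perfect fifth is C, so the target letter is C.
From F#, a perfect fifth is 7 semitones up: C#.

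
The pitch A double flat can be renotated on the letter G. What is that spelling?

Plain G sits at the same pitch as Abb, so on the letter G the same pitch needs a natural: G.

G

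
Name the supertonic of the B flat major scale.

Degree 2 takes the letter 1 step above B, which is C.
In major, degree 2 sits 2 semitones above the tonic. Bb + 2 semitones is pitch class 0, spelled on C as C.

C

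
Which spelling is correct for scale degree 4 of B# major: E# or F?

E#

Each scale degree takes a distinct letter name. Degree 4 of a scale on B must use the letter E.
E# and F are enharmonically the same pitch, but only E# uses the letter E, so it is the correct spelling here.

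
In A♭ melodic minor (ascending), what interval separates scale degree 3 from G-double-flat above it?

diminished fifth

Scale degree 3 of Ab melodic minor (ascending) is Cb.
Cb up to Gbb: letters C→G make it a fifth; 6 semitones makes it diminished.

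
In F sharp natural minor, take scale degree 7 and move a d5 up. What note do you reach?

Scale degree 7 of F# natural minor is E.
A diminished fifth (6 semitones) above E lands on the letter B, giving Bb.

Bb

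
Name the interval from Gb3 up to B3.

augmented third

Counting letters G–A–B gives a third.
Gb→B = 5 semitones, 1 wider than the major third (4), so augmented.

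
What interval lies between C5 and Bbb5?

diminished seventh

The letter names run C→B, a span of 6 letter steps, so the interval is some kind of seventh.
C to Bbb is 9 semitones. A major seventh is 11, so 9 makes it diminished.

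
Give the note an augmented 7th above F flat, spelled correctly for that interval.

E

F up a major seventh is E, so the target letter is E.
From Fb, an augmented seventh is 12 semitones up: E.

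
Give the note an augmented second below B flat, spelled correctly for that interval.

B down a major second is A, so the target letter is A.
From Bb, an augmented second is 3 semitones down: Abb.

Abb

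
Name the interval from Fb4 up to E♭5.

major seventh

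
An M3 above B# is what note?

D##

B up a major third is D#, so the target letter is D.
From B#, a major third is 4 semitones up: D##.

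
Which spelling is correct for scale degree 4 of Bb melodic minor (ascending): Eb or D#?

Each scale degree takes a distinct letter name. Degree 4 of a scale on B must use the letter E.
Eb and D# are enharmonically the same pitch, but only Eb uses the letter E, so it is the correct spelling here.

Eb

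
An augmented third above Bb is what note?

D#

B up a major third is D#, so the target letter is D.
From Bb, an augmented third is 5 semitones up: D#.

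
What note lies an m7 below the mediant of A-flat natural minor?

Db

The mediant of Ab natural minor is Cb.
A minor seventh (10 semitones) below Cb lands on the letter D, giving Db.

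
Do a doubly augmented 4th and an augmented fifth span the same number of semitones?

No

A doubly augmented fourth spans 7 semitones; an augmented fifth spans 8.
The spans differ, so they are not enharmonic equivalents.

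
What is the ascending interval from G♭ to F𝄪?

The letter names run G→F, a span of 6 letter steps, so the interval is some kind of seventh.
Gb to F## is 13 semitones. A major seventh is 11, so 13 makes it doubly augmented.

doubly augmented seventh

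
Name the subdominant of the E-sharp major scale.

A#

Degree 4 takes the letter 3 steps above E, which is A.
In major, degree 4 sits 5 semitones above the tonic. E# + 5 semitones is pitch class 10, spelled on A as A#.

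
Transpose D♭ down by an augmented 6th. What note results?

Fbb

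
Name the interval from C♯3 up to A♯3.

Counting letters C–D–E–F–G–A gives a sixth.
C#→A# = 9 semitones, exactly the major sixth.

major sixth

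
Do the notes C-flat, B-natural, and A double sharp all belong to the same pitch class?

Yes

Cb is pitch class 11; B is pitch class 11; A## is pitch class 11.
All spellings map to pitch class 11, so they are enharmonically equivalent.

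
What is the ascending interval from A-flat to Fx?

The letter names run A→F, a span of 5 letter steps, so the interval is some kind of sixth.
Ab to F## is 11 semitones. A major sixth is 9, so 11 makes it doubly augmented.

doubly augmented sixth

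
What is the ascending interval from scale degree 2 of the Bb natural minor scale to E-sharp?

augmented third

Scale degree 2 of Bb natural minor is C.
C up to E#: letters C→E make it a third; 5 semitones makes it augmented.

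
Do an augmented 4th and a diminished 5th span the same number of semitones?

An augmented fourth spans 6 semitones; a diminished fifth spans 6.
They are enharmonically equivalent.

Yes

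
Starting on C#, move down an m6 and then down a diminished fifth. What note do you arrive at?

A##

A minor sixth down from C# is E# (letter E, 8 semitones down).
A diminished fifth down from E# is A## (letter A, 6 semitones down).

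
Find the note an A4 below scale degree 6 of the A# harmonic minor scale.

Scale degree 6 of A# harmonic minor is F#.
An augmented fourth (6 semitones) below F# lands on the letter C, giving C.

C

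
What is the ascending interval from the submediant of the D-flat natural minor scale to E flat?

The submediant of Db natural minor is Bbb.
Bbb up to Eb: letters B→E make it a fourth; 6 semitones makes it augmented.

augmented fourth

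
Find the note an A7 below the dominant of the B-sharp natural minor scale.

G

The dominant of B# natural minor is F##.
An augmented seventh (12 semitones) below F## lands on the letter G, giving G.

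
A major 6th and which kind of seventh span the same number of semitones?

diminished

A major sixth spans 9 semitones.
A seventh spanning 9 semitones is diminished (the major seventh is 11).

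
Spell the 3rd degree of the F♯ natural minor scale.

A

The F# natural minor scale runs F# G# A B C# D E.
Degree 3 is A.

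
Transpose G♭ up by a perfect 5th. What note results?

Db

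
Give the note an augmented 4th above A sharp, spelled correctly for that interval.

D##

A fourth above A lands on the letter D.
An augmented fourth spans 6 semitones, so A# moves to pitch class 4. On the letter D that is D##.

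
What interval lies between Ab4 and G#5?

augmented seventh

Counting letters A–B–C–D–E–F–G gives a seventh.
Ab→G# = 12 semitones, 1 wider than the major seventh (11), so augmented.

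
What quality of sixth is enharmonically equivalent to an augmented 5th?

minor

An augmented fifth spans 8 semitones.
A sixth spanning 8 semitones is minor (the major sixth is 9).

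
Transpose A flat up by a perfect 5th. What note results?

Eb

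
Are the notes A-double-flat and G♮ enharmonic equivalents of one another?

Yes

Abb is pitch class 7; G is pitch class 7.
All spellings map to pitch class 7, so they are enharmonically equivalent.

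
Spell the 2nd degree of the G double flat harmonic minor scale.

Degree 2 takes the letter 1 step above G, which is A.
In harmonic minor, degree 2 sits 2 semitones above the tonic. Gbb + 2 semitones is pitch class 7, spelled on A as Abb.

Abb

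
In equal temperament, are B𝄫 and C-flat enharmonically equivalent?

Bbb is pitch class 9; Cb is pitch class 11.
The pitch classes differ (9 vs. 11), so they are not enharmonic equivalents.

No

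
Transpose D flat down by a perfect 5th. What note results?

Gb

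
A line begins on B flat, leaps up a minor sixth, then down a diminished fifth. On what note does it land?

C

A minor sixth up from Bb is Gb (letter G, 8 semitones up).
A diminished fifth down from Gb is C (letter C, 6 semitones down).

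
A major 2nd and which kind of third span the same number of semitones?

diminished

A major second spans 2 semitones.
A third spanning 2 semitones is diminished (the major third is 4).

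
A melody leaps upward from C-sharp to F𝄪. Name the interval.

Counting letters C–D–E–F gives a fourth.
C#→F## = 6 semitones, 1 wider than the perfect fourth (5), so augmented.

augmented fourth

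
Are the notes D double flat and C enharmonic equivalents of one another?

Yes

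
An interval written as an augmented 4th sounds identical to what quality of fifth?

diminished

An augmented fourth spans 6 semitones.
A fifth spanning 6 semitones is diminished (the perfect fifth is 7).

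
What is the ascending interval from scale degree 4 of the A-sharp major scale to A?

Scale degree 4 of A# major is D#.
D# up to A: letters D→A make it a fifth; 6 semitones makes it diminished.

diminished fifth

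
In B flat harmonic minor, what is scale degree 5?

Degree 5 takes the letter 4 steps above B, which is F.
In harmonic minor, degree 5 sits 7 semitones above the tonic. Bb + 7 semitones is pitch class 5, spelled on F as F.

F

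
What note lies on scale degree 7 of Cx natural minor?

B#

Degree 7 takes the letter 6 steps above C, which is B.
In natural minor, degree 7 sits 10 semitones above the tonic. C## + 10 semitones is pitch class 0, spelled on B as B#.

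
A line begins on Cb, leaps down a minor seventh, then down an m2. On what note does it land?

A minor seventh down from Cb is Db (letter D, 10 semitones down).
A minor second down from Db is C (letter C, 1 semitone down).

C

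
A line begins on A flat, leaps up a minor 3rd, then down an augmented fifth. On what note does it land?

Fbb

A minor third up from Ab is Cb (letter C, 3 semitones up).
An augmented fifth down from Cb is Fbb (letter F, 8 semitones down).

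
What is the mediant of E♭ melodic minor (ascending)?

Gb

Degree 3 takes the letter 2 steps above E, which is G.
In melodic minor (ascending), degree 3 sits 3 semitones above the tonic. Eb + 3 semitones is pitch class 6, spelled on G as Gb.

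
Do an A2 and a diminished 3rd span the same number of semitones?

No

An augmented second spans 3 semitones; a diminished third spans 2.
The spans differ, so they are not enharmonic equivalents.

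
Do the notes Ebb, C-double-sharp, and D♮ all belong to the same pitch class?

Ebb = pitch class 2 and C## = pitch class 2 and D = pitch class 2 — the same pitch class, so they are enharmonic equivalents.

Yes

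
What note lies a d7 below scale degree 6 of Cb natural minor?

Scale degree 6 of Cb natural minor is Abb.
A diminished seventh (9 semitones) below Abb lands on the letter B, giving Bb.

Bb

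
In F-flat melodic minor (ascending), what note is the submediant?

Db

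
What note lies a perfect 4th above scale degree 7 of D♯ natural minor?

Scale degree 7 of D# natural minor is C#.
A perfect fourth (5 semitones) above C# lands on the letter F, giving F#.

F#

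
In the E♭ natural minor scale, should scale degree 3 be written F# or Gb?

Each scale degree takes a distinct letter name. Degree 3 of a scale on E must use the letter G.
Gb and F# are enharmonically the same pitch, but only Gb uses the letter G, so it is the correct spelling here.

Gb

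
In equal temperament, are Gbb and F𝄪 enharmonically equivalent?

No

Gbb is pitch class 5; F## is pitch class 7.
The pitch classes differ (5 vs. 7), so they are not enharmonic equivalents.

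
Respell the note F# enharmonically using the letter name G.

F# is pitch class 6. The letter G alone is pitch class 7.
To reach pitch class 6 from G requires an offset of -1 semitone, i.e. flat: Gb.

Gb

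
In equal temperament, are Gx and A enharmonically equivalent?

Yes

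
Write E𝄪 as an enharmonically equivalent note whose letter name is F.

E## is pitch class 6. The letter F alone is pitch class 5.
To reach pitch class 6 from F requires an offset of +1 semitone, i.e. sharp: F#.

F#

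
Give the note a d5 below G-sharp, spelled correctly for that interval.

A fifth below G lands on the letter C.
A diminished fifth spans 6 semitones, so G# moves to pitch class 2. On the letter C that is C##.

C##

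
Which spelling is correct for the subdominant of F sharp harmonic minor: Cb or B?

Each scale degree takes a distinct letter name. Degree 4 of a scale on F must use the letter B.
B and Cb are enharmonically the same pitch, but only B uses the letter B, so it is the correct spelling here.

B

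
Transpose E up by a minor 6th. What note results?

C

E up a major sixth is C#, so the target letter is C.
From E, a minor sixth is 8 semitones up: C.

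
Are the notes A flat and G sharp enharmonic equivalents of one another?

Ab = pitch class 8 and G# = pitch class 8 — the same pitch class, so they are enharmonic equivalents.

Yes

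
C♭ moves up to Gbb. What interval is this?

diminished fifth

The letter names run C→G, a span of 4 letter steps, so the interval is some kind of fifth.
Cb to Gbb is 6 semitones. A perfect fifth is 7, so 6 makes it diminished.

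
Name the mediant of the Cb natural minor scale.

Degree 3 takes the letter 2 steps above C, which is E.
In natural minor, degree 3 sits 3 semitones above the tonic. Cb + 3 semitones is pitch class 2, spelled on E as Ebb.

Ebb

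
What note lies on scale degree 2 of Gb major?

Ab

The Gb major scale runs Gb Ab Bb Cb Db Eb F.
Degree 2 is Ab.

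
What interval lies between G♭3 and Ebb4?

Counting letters G–A–B–C–D–E gives a sixth.
Gb→Ebb = 8 semitones, 1 narrower than the major sixth (9), so minor.

minor sixth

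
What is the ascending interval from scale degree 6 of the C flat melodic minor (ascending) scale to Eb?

perfect fifth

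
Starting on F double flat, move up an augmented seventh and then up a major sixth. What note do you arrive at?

An augmented seventh up from Fbb is Eb (letter E, 12 semitones up).
A major sixth up from Eb is C (letter C, 9 semitones up).

C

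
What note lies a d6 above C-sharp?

Ab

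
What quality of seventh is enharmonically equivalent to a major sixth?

diminished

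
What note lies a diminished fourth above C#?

F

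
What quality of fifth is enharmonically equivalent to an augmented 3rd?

An augmented third spans 5 semitones.
A fifth spanning 5 semitones is doubly diminished (the perfect fifth is 7).

doubly diminished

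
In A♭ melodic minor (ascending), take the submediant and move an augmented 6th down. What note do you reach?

Abb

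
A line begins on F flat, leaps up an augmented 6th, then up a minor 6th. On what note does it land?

Bb

An augmented sixth up from Fb is D (letter D, 10 semitones up).
A minor sixth up from D is Bb (letter B, 8 semitones up).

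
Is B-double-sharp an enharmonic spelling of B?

No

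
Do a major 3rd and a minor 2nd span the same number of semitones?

A major third spans 4 semitones; a minor second spans 1.
The spans differ, so they are not enharmonic equivalents.

No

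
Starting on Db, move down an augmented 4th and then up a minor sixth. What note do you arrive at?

An augmented fourth down from Db is Abb (letter A, 6 semitones down).
A minor sixth up from Abb is Fbb (letter F, 8 semitones up).

Fbb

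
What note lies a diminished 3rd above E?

A third above E lands on the letter G.
A diminished third spans 2 semitones, so E moves to pitch class 6. On the letter G that is Gb.

Gb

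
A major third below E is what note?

A third below E lands on the letter C.
A major third spans 4 semitones, so E moves to pitch class 0. On the letter C that is C.

C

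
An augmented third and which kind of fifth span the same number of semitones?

An augmented third spans 5 semitones.
A fifth spanning 5 semitones is doubly diminished (the perfect fifth is 7).

doubly diminished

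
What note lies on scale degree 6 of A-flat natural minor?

Fb

Degree 6 takes the letter 5 steps above A, which is F.
In natural minor, degree 6 sits 8 semitones above the tonic. Ab + 8 semitones is pitch class 4, spelled on F as Fb.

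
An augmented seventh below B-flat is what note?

Cbb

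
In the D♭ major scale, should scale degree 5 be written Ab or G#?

Ab

Each scale degree takes a distinct letter name. Degree 5 of a scale on D must use the letter A.
Ab and G# are enharmonically the same pitch, but only Ab uses the letter A, so it is the correct spelling here.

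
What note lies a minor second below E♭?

E down a major second is D, so the target letter is D.
From Eb, a minor second is 1 semitone down: D.

D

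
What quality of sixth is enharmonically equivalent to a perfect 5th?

diminished

A perfect fifth spans 7 semitones.
A sixth spanning 7 semitones is diminished (the major sixth is 9).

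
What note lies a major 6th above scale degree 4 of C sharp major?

D#

Scale degree 4 of C# major is F#.
A major sixth (9 semitones) above F# lands on the letter D, giving D#.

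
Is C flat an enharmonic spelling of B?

Yes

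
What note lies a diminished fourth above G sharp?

C

G up a perfect fourth is C, so the target letter is C.
From G#, a diminished fourth is 4 semitones up: C.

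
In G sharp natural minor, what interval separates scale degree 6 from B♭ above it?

diminished fifth

Scale degree 6 of G# natural minor is E.
E up to Bb: letters E→B make it a fifth; 6 semitones makes it diminished.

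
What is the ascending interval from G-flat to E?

Counting letters G–A–B–C–D–E gives a sixth.
Gb→E = 10 semitones, 1 wider than the major sixth (9), so augmented.

augmented sixth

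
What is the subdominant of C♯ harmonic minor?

The C# harmonic minor scale runs C# D# E F# G# A B#.
Degree 4 is F#.

F#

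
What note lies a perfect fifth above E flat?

E up a perfect fifth is B, so the target letter is B.
From Eb, a perfect fifth is 7 semitones up: Bb.

Bb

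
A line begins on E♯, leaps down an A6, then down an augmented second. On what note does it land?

An augmented sixth down from E# is G (letter G, 10 semitones down).
An augmented second down from G is Fb (letter F, 3 semitones down).

Fb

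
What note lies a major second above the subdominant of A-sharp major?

The subdominant of A# major is D#.
A major second (2 semitones) above D# lands on the letter E, giving E#.

E#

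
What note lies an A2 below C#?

Bb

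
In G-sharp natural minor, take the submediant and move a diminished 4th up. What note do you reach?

The submediant of G# natural minor is E.
A diminished fourth (4 semitones) above E lands on the letter A, giving Ab.

Ab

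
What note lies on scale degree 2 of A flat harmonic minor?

The Ab harmonic minor scale runs Ab Bb Cb Db Eb Fb G.
Degree 2 is Bb.

Bb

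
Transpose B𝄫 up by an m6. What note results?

A sixth above B lands on the letter G.
A minor sixth spans 8 semitones, so Bbb moves to pitch class 5. On the letter G that is Gbb.

Gbb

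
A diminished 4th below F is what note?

C#

F down a perfect fourth is C, so the target letter is C.
From F, a diminished fourth is 4 semitones down: C#.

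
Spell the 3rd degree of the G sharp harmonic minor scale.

B

The G# harmonic minor scale runs G# A# B C# D# E F##.
Degree 3 is B.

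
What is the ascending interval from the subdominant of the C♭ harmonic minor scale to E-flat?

The subdominant of Cb harmonic minor is Fb.
Fb up to Eb: letters F→E make it a seventh; 11 semitones makes it major.

major seventh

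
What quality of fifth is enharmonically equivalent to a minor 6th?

A minor sixth spans 8 semitones.
A fifth spanning 8 semitones is augmented (the perfect fifth is 7).

augmented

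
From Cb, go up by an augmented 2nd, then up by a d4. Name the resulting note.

Gb

An augmented second up from Cb is D (letter D, 3 semitones up).
A diminished fourth up from D is Gb (letter G, 4 semitones up).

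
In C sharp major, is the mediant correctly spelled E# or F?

E#

Each scale degree takes a distinct letter name. Degree 3 of a scale on C must use the letter E.
E# and F are enharmonically the same pitch, but only E# uses the letter E, so it is the correct spelling here.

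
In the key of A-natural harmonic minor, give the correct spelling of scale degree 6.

F

The A harmonic minor scale runs A B C D E F G#.
Degree 6 is F.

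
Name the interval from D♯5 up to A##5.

Counting letters D–E–F–G–A gives a fifth.
D#→A## = 8 semitones, 1 wider than the perfect fifth (7), so augmented.

augmented fifth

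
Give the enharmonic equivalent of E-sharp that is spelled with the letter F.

E# is pitch class 5. The letter F alone is pitch class 5.
Pitch class 5 on F needs no accidental: F.

F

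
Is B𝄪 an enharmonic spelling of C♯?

B## = pitch class 1 and C# = pitch class 1 — the same pitch class, so they are enharmonic equivalents.

Yes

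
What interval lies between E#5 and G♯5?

minor third

Counting letters E–F–G gives a third.
E#→G# = 3 semitones, 1 narrower than the major third (4), so minor.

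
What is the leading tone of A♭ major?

G

Degree 7 takes the letter 6 steps above A, which is G.
In major, degree 7 sits 11 semitones above the tonic. Ab + 11 semitones is pitch class 7, spelled on G as G.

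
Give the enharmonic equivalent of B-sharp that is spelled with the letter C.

Plain C sits at the same pitch as B#, so on the letter C the same pitch needs a natural: C.

C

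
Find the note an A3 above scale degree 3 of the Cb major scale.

Scale degree 3 of Cb major is Eb.
An augmented third (5 semitones) above Eb lands on the letter G, giving G#.

G#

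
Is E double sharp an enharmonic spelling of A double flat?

No

E## is pitch class 6; Abb is pitch class 7.
The pitch classes differ (6 vs. 7), so they are not enharmonic equivalents.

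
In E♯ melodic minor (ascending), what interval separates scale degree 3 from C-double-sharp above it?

Scale degree 3 of E# melodic minor (ascending) is G#.
G# up to C##: letters G→C make it a fourth; 6 semitones makes it augmented.

augmented fourth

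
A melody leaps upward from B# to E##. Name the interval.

The letter names run B→E, a span of 3 letter steps, so the interval is some kind of fourth.
B# to E## is 6 semitones. A perfect fourth is 5, so 6 makes it augmented.

augmented fourth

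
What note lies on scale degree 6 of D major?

B

The D major scale runs D E F# G A B C#.
Degree 6 is B.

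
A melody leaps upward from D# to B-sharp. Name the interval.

major sixth

Counting letters D–E–F–G–A–B gives a sixth.
D#→B# = 9 semitones, exactly the major sixth.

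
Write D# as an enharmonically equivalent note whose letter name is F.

Plain F sits 2 semitones above D#, so on the letter F the same pitch needs a double flat: Fbb.

Fbb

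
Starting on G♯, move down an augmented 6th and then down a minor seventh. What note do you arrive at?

C

An augmented sixth down from G# is Bb (letter B, 10 semitones down).
A minor seventh down from Bb is C (letter C, 10 semitones down).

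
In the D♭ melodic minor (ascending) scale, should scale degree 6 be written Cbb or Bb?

Bb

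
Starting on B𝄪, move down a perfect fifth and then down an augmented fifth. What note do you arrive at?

A#

A perfect fifth down from B## is E## (letter E, 7 semitones down).
An augmented fifth down from E## is A# (letter A, 8 semitones down).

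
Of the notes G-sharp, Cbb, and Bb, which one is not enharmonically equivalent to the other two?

G#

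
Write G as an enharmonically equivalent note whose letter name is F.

G is pitch class 7. The letter F alone is pitch class 5.
To reach pitch class 7 from F requires an offset of +2 semitones, i.e. double sharp: F##.

F##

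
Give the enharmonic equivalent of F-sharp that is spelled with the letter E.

E##

F# is pitch class 6. The letter E alone is pitch class 4.
To reach pitch class 6 from E requires an offset of +2 semitones, i.e. double sharp: E##.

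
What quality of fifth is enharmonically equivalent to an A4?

diminished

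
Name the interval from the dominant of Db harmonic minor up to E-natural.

augmented fifth

The dominant of Db harmonic minor is Ab.
Ab up to E: letters A→E make it a fifth; 8 semitones makes it augmented.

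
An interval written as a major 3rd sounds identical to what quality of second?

doubly augmented

A major third spans 4 semitones.
A second spanning 4 semitones is doubly augmented (the major second is 2).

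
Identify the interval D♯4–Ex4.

The letter names run D→E, a span of 1 letter step, so the interval is some kind of second.
D# to E## is 3 semitones. A major second is 2, so 3 makes it augmented.

augmented second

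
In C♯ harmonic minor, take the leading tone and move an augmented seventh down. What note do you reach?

The leading tone of C# harmonic minor is B#.
An augmented seventh (12 semitones) below B# lands on the letter C, giving C.

C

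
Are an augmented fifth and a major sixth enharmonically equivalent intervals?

No

An augmented fifth spans 8 semitones; a major sixth spans 9.
The spans differ, so they are not enharmonic equivalents.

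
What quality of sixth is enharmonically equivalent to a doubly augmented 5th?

A doubly augmented fifth spans 9 semitones.
A sixth spanning 9 semitones is major (the major sixth is 9).

major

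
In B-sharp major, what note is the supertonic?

C##

Degree 2 takes the letter 1 step above B, which is C.
In major, degree 2 sits 2 semitones above the tonic. B# + 2 semitones is pitch class 2, spelled on C as C##.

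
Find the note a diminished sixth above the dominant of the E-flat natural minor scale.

Gbb

The dominant of Eb natural minor is Bb.
A diminished sixth (7 semitones) above Bb lands on the letter G, giving Gbb.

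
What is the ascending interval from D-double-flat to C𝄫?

minor seventh

The letter names run D→C, a span of 6 letter steps, so the interval is some kind of seventh.
Dbb to Cbb is 10 semitones. A major seventh is 11, so 10 makes it minor.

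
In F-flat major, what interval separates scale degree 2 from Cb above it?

Scale degree 2 of Fb major is Gb.
Gb up to Cb: letters G→C make it a fourth; 5 semitones makes it perfect.

perfect fourth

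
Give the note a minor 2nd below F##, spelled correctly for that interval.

E##

A second below F lands on the letter E.
A minor second spans 1 semitone, so F## moves to pitch class 6. On the letter E that is E##.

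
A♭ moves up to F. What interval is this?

major sixth

The letter names run A→F, a span of 5 letter steps, so the interval is some kind of sixth.
Ab to F is 9 semitones. A major sixth is 9, so 9 makes it major.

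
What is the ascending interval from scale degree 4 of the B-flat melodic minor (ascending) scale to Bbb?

Scale degree 4 of Bb melodic minor (ascending) is Eb.
Eb up to Bbb: letters E→B make it a fifth; 6 semitones makes it diminished.

diminished fifth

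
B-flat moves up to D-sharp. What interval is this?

augmented third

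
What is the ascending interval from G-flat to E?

The letter names run G→E, a span of 5 letter steps, so the interval is some kind of sixth.
Gb to E is 10 semitones. A major sixth is 9, so 10 makes it augmented.

augmented sixth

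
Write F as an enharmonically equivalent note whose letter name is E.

Plain E sits 1 semitone below F, so on the letter E the same pitch needs a sharp: E#.

E#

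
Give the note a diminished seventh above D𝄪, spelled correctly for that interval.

C#

A seventh above D lands on the letter C.
A diminished seventh spans 9 semitones, so D## moves to pitch class 1. On the letter C that is C#.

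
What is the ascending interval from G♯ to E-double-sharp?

The letter names run G→E, a span of 5 letter steps, so the interval is some kind of sixth.
G# to E## is 10 semitones. A major sixth is 9, so 10 makes it augmented.

augmented sixth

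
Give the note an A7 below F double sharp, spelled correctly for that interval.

G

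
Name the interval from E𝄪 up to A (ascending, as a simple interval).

The letter names run E→A, a span of 3 letter steps, so the interval is some kind of fourth.
E## to A is 3 semitones. A perfect fourth is 5, so 3 makes it doubly diminished.

doubly diminished fourth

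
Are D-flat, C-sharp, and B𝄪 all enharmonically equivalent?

Yes

Db is pitch class 1; C# is pitch class 1; B## is pitch class 1.
All spellings map to pitch class 1, so they are enharmonically equivalent.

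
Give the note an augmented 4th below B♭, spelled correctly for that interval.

B down a perfect fourth is F#, so the target letter is F.
From Bb, an augmented fourth is 6 semitones down: Fb.

Fb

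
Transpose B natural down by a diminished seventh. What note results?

C##

B down a major seventh is C, so the target letter is C.
From B, a diminished seventh is 9 semitones down: C##.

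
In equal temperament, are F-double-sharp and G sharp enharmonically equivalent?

F## is pitch class 7; G# is pitch class 8.
The pitch classes differ (7 vs. 8), so they are not enharmonic equivalents.

No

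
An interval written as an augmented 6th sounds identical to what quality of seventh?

minor

An augmented sixth spans 10 semitones.
A seventh spanning 10 semitones is minor (the major seventh is 11).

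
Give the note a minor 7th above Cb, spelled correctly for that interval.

C up a major seventh is B, so the target letter is B.
From Cb, a minor seventh is 10 semitones up: Bbb.

Bbb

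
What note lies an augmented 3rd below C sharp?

Ab

C down a major third is Ab, so the target letter is A.
From C#, an augmented third is 5 semitones down: Ab.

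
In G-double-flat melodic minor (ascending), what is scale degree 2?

Degree 2 takes the letter 1 step above G, which is A.
In melodic minor (ascending), degree 2 sits 2 semitones above the tonic. Gbb + 2 semitones is pitch class 7, spelled on A as Abb.

Abb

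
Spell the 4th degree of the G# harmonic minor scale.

Degree 4 takes the letter 3 steps above G, which is C.
In harmonic minor, degree 4 sits 5 semitones above the tonic. G# + 5 semitones is pitch class 1, spelled on C as C#.

C#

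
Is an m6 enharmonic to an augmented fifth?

Yes

A minor sixth spans 8 semitones; an augmented fifth spans 8.
They are enharmonically equivalent.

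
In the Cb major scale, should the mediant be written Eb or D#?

Each scale degree takes a distinct letter name. Degree 3 of a scale on C must use the letter E.
Eb and D# are enharmonically the same pitch, but only Eb uses the letter E, so it is the correct spelling here.

Eb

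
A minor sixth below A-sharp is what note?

C##

A down a major sixth is C, so the target letter is C.
From A#, a minor sixth is 8 semitones down: C##.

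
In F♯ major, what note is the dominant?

C#

The F# major scale runs F# G# A# B C# D# E#.
Degree 5 is C#.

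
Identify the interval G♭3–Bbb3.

The letter names run G→B, a span of 2 letter steps, so the interval is some kind of third.
Gb to Bbb is 3 semitones. A major third is 4, so 3 makes it minor.

minor third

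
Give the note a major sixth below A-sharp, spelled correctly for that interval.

C#

A sixth below A lands on the letter C.
A major sixth spans 9 semitones, so A# moves to pitch class 1. On the letter C that is C#.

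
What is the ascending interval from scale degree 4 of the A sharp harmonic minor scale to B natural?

minor sixth

Scale degree 4 of A# harmonic minor is D#.
D# up to B: letters D→B make it a sixth; 8 semitones makes it minor.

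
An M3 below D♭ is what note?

Bbb

A third below D lands on the letter B.
A major third spans 4 semitones, so Db moves to pitch class 9. On the letter B that is Bbb.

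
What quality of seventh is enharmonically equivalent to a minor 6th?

A minor sixth spans 8 semitones.
A seventh spanning 8 semitones is doubly diminished (the major seventh is 11).

doubly diminished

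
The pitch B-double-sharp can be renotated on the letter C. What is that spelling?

C#

Plain C sits 1 semitone below B##, so on the letter C the same pitch needs a sharp: C#.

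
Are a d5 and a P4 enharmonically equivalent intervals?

A diminished fifth spans 6 semitones; a perfect fourth spans 5.
The spans differ, so they are not enharmonic equivalents.

No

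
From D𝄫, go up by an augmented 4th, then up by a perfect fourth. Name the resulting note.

Cb

An augmented fourth up from Dbb is Gb (letter G, 6 semitones up).
A perfect fourth up from Gb is Cb (letter C, 5 semitones up).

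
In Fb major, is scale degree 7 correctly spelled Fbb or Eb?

Eb

Each scale degree takes a distinct letter name. Degree 7 of a scale on F must use the letter E.
Eb and Fbb are enharmonically the same pitch, but only Eb uses the letter E, so it is the correct spelling here.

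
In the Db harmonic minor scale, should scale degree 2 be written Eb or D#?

Eb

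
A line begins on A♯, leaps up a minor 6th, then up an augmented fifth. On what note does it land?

A minor sixth up from A# is F# (letter F, 8 semitones up).
An augmented fifth up from F# is C## (letter C, 8 semitones up).

C##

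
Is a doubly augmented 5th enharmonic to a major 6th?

A doubly augmented fifth spans 9 semitones; a major sixth spans 9.
They are enharmonically equivalent.

Yes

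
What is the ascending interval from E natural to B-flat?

diminished fifth

Counting letters E–F–G–A–B gives a fifth.
E→Bb = 6 semitones, 1 narrower than the perfect fifth (7), so diminished.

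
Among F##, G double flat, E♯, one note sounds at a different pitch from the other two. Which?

F##

In 12-tone equal temperament, enharmonic equivalents share a pitch class. F## is pitch class 7; Gbb is pitch class 5; E# is pitch class 5.
Gbb and E# share pitch class 5, while F## is pitch class 7.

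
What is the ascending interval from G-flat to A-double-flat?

minor second

The letter names run G→A, a span of 1 letter step, so the interval is some kind of second.
Gb to Abb is 1 semitone. A major second is 2, so 1 makes it minor.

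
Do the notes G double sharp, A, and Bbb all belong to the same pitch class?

Yes

G## is pitch class 9; A is pitch class 9; Bbb is pitch class 9.
All spellings map to pitch class 9, so they are enharmonically equivalent.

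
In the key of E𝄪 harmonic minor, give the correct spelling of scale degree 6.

C##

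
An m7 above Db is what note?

Cb

D up a major seventh is C#, so the target letter is C.
From Db, a minor seventh is 10 semitones up: Cb.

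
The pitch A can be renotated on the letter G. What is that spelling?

G##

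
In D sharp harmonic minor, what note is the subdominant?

Degree 4 takes the letter 3 steps above D, which is G.
In harmonic minor, degree 4 sits 5 semitones above the tonic. D# + 5 semitones is pitch class 8, spelled on G as G#.

G#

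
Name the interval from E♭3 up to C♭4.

Counting letters E–F–G–A–B–C gives a sixth.
Eb→Cb = 8 semitones, 1 narrower than the major sixth (9), so minor.

minor sixth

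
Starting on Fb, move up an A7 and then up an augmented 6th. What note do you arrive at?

An augmented seventh up from Fb is E (letter E, 12 semitones up).
An augmented sixth up from E is C## (letter C, 10 semitones up).

C##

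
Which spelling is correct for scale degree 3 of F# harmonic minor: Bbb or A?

Each scale degree takes a distinct letter name. Degree 3 of a scale on F must use the letter A.
A and Bbb are enharmonically the same pitch, but only A uses the letter A, so it is the correct spelling here.

A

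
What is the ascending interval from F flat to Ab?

major third

The letter names run F→A, a span of 2 letter steps, so the interval is some kind of third.
Fb to Ab is 4 semitones. A major third is 4, so 4 makes it major.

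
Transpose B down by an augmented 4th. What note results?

A fourth below B lands on the letter F.
An augmented fourth spans 6 semitones, so B moves to pitch class 5. On the letter F that is F.

F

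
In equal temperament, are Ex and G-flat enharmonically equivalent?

E## is pitch class 6; Gb is pitch class 6.
All spellings map to pitch class 6, so they are enharmonically equivalent.

Yes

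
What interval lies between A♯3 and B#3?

major second

Counting letters A–B gives a second.
A#→B# = 2 semitones, exactly the major second.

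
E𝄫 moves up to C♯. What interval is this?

doubly augmented sixth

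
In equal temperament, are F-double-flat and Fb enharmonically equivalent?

No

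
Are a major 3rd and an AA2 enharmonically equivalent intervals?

Yes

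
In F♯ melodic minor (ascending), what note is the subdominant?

B

The F# melodic minor (ascending) scale runs F# G# A B C# D# E#.
Degree 4 is B.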